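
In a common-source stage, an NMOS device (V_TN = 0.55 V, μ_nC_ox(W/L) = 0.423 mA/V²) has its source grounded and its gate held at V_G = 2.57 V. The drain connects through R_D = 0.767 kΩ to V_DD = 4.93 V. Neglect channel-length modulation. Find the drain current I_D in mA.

V_GS = V_G = 2.57 V, so V_ov = 2.57 − 0.55 = 2.02 V.
Assume saturation: I_D = ½ k_n V_ov² = 0.5 × 0.423 × 2.02² = 0.863 mA, giving V_DS = V_DD − I_D R_D = 4.93 − 0.863 × 0.767 = 4.27 V.
V_DS = 4.27 V ≥ V_ov = 2.02 V, confirming saturation.

I_D = 0.863 mA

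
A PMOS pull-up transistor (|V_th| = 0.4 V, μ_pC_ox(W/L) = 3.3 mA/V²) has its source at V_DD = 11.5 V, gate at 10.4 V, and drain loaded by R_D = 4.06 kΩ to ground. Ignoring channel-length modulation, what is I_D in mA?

V_SG = V_DD − V_G = 11.5 − 10.4 = 1.1 V, so V_ov = 1.1 − 0.4 = 0.7 V.
Assume saturation: I_D = ½ k_p V_ov² = 0.5 × 3.3 × 0.7² = 0.808 mA, giving V_SD = V_DD − I_D R_D = 11.5 − 0.808 × 4.06 = 8.22 V.
V_SD = 8.22 V ≥ V_ov = 0.7 V, confirming saturation.

I_D = 0.808 mA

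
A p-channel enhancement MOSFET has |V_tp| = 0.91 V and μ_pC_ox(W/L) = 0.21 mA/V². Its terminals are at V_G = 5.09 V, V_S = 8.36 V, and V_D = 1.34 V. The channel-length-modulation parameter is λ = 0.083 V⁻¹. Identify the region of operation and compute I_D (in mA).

Saturation; I_D = 0.926 mA

V_SG = V_S − V_G = 8.36 − 5.09 = 3.27 V; V_SD = V_S − V_D = 8.36 − 1.34 = 7.02 V.
V_ov = V_SG − |V_tp| = 3.27 − 0.91 = 2.36 V.
Since V_SD = 7.02 V ≥ V_ov = 2.36 V, the device is in saturation.
I_D = ½ k_p V_ov² (1 + λ V_SD) = 0.5 × 0.21 × 2.36² × (1 + 0.083 × 7.02) = 0.926 mA.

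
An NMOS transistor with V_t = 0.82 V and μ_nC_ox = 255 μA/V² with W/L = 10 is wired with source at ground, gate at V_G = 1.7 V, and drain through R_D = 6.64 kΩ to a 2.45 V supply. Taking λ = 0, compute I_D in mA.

V_GS = V_G = 1.7 V, so V_ov = 1.7 − 0.82 = 0.88 V.
k_n = μ_nC_ox · (W/L) = 2.55 mA/V².
Assume saturation: I_D = ½ k_n V_ov² = 0.5 × 2.55 × 0.88² = 0.987 mA, giving V_DS = V_DD − I_D R_D = 2.45 − 0.987 × 6.64 = -4.11 V.
But -4.11 V < V_ov = 0.88 V, so the device is actually in triode.
In triode I_D = k_n[V_ov V_DS − ½ V_DS²] and I_D = (V_DD − V_DS)/R_D. Equating: 8.47 V_DS² − 15.9 V_DS + 2.45 = 0, giving V_DS = 0.169 V (the root below V_ov).
I_D = (2.45 − 0.169) / 6.64 = 0.343 mA.

I_D = 0.343 mA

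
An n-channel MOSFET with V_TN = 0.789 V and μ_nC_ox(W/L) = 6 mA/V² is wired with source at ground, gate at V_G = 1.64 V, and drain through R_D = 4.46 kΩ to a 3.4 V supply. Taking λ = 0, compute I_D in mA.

I_D = 0.727 mA

V_GS = V_G = 1.64 V, so V_ov = 1.64 − 0.789 = 0.851 V.
Assume saturation: I_D = ½ k_n V_ov² = 0.5 × 6 × 0.851² = 2.17 mA, giving V_DS = V_DD − I_D R_D = 3.4 − 2.17 × 4.46 = -6.29 V.
But -6.29 V < V_ov = 0.851 V, so the device is actually in triode.
In triode I_D = k_n[V_ov V_DS − ½ V_DS²] and I_D = (V_DD − V_DS)/R_D. Equating: 13.4 V_DS² − 23.77 V_DS + 3.4 = 0, giving V_DS = 0.157 V (the root below V_ov).
I_D = (3.4 − 0.157) / 4.46 = 0.727 mA.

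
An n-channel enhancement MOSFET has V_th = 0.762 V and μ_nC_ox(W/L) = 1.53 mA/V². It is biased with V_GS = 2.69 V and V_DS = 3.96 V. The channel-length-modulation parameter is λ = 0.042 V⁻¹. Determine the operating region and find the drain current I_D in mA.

Saturation; I_D = 3.32 mA

V_ov = V_GS − V_th = 2.69 − 0.762 = 1.93 V.
Since V_DS = 3.96 V ≥ V_ov = 1.93 V, the device is in saturation.
I_D = ½ k_n V_ov² (1 + λ V_DS) = 0.5 × 1.53 × 1.93² × (1 + 0.042 × 3.96) = 3.32 mA.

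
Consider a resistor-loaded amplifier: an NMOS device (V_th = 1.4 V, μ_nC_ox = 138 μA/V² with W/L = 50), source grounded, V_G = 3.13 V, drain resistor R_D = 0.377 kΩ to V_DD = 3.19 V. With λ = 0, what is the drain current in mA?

I_D = 6.62 mA

V_GS = V_G = 3.13 V, so V_ov = 3.13 − 1.4 = 1.73 V.
k_n = μ_nC_ox · (W/L) = 6.9 mA/V².
Assume saturation: I_D = ½ k_n V_ov² = 0.5 × 6.9 × 1.73² = 10.3 mA, giving V_DS = V_DD − I_D R_D = 3.19 − 10.3 × 0.377 = -0.703 V.
But -0.703 V < V_ov = 1.73 V, so the device is actually in triode.
In triode I_D = k_n[V_ov V_DS − ½ V_DS²] and I_D = (V_DD − V_DS)/R_D. Equating: 1.3 V_DS² − 5.5 V_DS + 3.19 = 0, giving V_DS = 0.694 V (the root below V_ov).
I_D = (3.19 − 0.694) / 0.377 = 6.62 mA.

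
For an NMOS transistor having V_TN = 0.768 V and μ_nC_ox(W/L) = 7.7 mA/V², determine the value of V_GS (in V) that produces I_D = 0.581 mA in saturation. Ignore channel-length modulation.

V_GS = 1.16 V

In saturation I_D = ½ k_n (V_GS − V_TN)², so V_GS − V_TN = √(2 I_D / k_n) = √(2 × 0.581 / 7.7) = 0.388 V.
V_GS = 0.768 + 0.388 = 1.16 V.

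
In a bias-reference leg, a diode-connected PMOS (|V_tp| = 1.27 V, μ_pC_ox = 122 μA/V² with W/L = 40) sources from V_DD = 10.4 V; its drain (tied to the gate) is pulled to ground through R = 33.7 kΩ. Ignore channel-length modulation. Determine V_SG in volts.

With gate tied to drain, V_SG = V_SD ≥ V_SG − |V_tp|, so the device is in saturation.
k_p = μ_pC_ox · (W/L) = 4.88 mA/V².
KCL at the drain: ½ k_p (V_SG − |V_tp|)² = (V_DD − V_SG)/R.
Let x = V_SG − 1.27. Then 82.2 x² + x − 9.13 = 0, giving x = 0.327 V (positive root), so V_SG = 1.6 V.
I_D = (V_DD − V_SG)/R = (10.4 − 1.6) / 33.7 = 0.261 mA.

V_SG = 1.60 V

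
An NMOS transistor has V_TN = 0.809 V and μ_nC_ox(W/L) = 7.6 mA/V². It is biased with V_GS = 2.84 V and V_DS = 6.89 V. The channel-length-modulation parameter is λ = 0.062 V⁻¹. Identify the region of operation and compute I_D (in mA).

Saturation; I_D = 22.4 mA

V_ov = V_GS − V_TN = 2.84 − 0.809 = 2.03 V.
Since V_DS = 6.89 V ≥ V_ov = 2.03 V, the device is in saturation.
I_D = ½ k_n V_ov² (1 + λ V_DS) = 0.5 × 7.6 × 2.03² × (1 + 0.062 × 6.89) = 22.4 mA.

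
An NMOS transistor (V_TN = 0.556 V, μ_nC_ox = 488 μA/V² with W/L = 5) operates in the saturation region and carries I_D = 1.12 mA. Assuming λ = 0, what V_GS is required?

k_n = μ_nC_ox · (W/L) = 2.44 mA/V².
In saturation I_D = ½ k_n (V_GS − V_TN)², so V_GS − V_TN = √(2 I_D / k_n) = √(2 × 1.12 / 2.44) = 0.958 V.
V_GS = 0.556 + 0.958 = 1.51 V.

V_GS = 1.51 V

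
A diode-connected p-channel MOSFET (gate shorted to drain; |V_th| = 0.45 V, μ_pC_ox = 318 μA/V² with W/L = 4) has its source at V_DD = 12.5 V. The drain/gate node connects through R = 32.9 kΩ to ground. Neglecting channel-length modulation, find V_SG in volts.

V_SG = 1.19 V

With gate tied to drain, V_SG = V_SD ≥ V_SG − |V_th|, so the device is in saturation.
k_p = μ_pC_ox · (W/L) = 1.272 mA/V².
KCL at the drain: ½ k_p (V_SG − |V_th|)² = (V_DD − V_SG)/R.
Let x = V_SG − 0.45. Then 20.9 x² + x − 12.05 = 0, giving x = 0.735 V (positive root), so V_SG = 1.19 V.
I_D = (V_DD − V_SG)/R = (12.5 − 1.19) / 32.9 = 0.344 mA.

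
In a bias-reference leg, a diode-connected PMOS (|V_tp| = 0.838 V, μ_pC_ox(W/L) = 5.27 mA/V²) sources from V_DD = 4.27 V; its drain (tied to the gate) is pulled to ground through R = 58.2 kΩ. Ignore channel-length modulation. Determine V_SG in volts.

V_SG = 0.984 V

With gate tied to drain, V_SG = V_SD ≥ V_SG − |V_tp|, so the device is in saturation.
KCL at the drain: ½ k_p (V_SG − |V_tp|)² = (V_DD − V_SG)/R.
Let x = V_SG − 0.838. Then 153 x² + x − 3.432 = 0, giving x = 0.146 V (positive root), so V_SG = 0.984 V.
I_D = (V_DD − V_SG)/R = (4.27 − 0.984) / 58.2 = 0.0565 mA.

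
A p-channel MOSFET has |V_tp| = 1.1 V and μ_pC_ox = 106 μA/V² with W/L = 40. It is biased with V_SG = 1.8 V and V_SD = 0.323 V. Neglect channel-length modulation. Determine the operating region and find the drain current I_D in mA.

k_p = μ_pC_ox · (W/L) = 4.24 mA/V².
V_ov = V_SG − |V_tp| = 1.8 − 1.1 = 0.7 V.
Since V_SD = 0.323 V < V_ov = 0.7 V, the device is in the triode region.
I_D = k_p [V_ov · V_SD − ½ V_SD²] = 4.24 × [0.7 × 0.323 − 0.5 × 0.323²] = 0.737 mA.

Triode; I_D = 0.737 mA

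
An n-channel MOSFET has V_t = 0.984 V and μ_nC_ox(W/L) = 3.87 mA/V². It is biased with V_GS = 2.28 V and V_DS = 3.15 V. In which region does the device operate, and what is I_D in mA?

V_ov = V_GS − V_t = 2.28 − 0.984 = 1.3 V.
Since V_DS = 3.15 V ≥ V_ov = 1.3 V, the device is in saturation.
I_D = ½ k_n V_ov² = 0.5 × 3.87 × 1.3² = 3.25 mA.

Saturation; I_D = 3.25 mA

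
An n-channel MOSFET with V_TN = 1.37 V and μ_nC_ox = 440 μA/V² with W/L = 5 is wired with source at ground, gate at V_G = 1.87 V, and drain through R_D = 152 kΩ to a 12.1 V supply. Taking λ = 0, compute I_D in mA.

V_GS = V_G = 1.87 V, so V_ov = 1.87 − 1.37 = 0.5 V.
k_n = μ_nC_ox · (W/L) = 2.2 mA/V².
Assume saturation: I_D = ½ k_n V_ov² = 0.5 × 2.2 × 0.5² = 0.275 mA, giving V_DS = V_DD − I_D R_D = 12.1 − 0.275 × 152 = -29.7 V.
But -29.7 V < V_ov = 0.5 V, so the device is actually in triode.
In triode I_D = k_n[V_ov V_DS − ½ V_DS²] and I_D = (V_DD − V_DS)/R_D. Equating: 167 V_DS² − 168.2 V_DS + 12.1 = 0, giving V_DS = 0.078 V (the root below V_ov).
I_D = (12.1 − 0.078) / 152 = 0.0791 mA.

I_D = 0.0791 mA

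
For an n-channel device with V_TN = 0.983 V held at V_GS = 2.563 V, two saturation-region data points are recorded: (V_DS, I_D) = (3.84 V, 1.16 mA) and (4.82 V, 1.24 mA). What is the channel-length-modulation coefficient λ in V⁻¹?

With V_GS fixed, I_D ∝ (1 + λ V_DS) in saturation, so I_D2/I_D1 = (1 + λ V_DS2)/(1 + λ V_DS1).
1.24/1.16 = 1.069 = (1 + 4.82 λ)/(1 + 3.84 λ).
Solving: λ (I_D1 V_DS2 − I_D2 V_DS1) = I_D2 − I_D1, so λ = (1.24 − 1.16) / (1.16 × 4.82 − 1.24 × 3.84) = 0.08 / 0.83 = 0.0964 V⁻¹.

λ = 0.0964 V⁻¹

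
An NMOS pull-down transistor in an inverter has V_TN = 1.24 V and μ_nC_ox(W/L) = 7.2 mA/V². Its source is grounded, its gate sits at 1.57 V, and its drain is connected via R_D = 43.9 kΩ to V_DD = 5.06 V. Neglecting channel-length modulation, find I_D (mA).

I_D = 0.114 mA

V_GS = V_G = 1.57 V, so V_ov = 1.57 − 1.24 = 0.33 V.
Assume saturation: I_D = ½ k_n V_ov² = 0.5 × 7.2 × 0.33² = 0.392 mA, giving V_DS = V_DD − I_D R_D = 5.06 − 0.392 × 43.9 = -12.2 V.
But -12.2 V < V_ov = 0.33 V, so the device is actually in triode.
In triode I_D = k_n[V_ov V_DS − ½ V_DS²] and I_D = (V_DD − V_DS)/R_D. Equating: 158 V_DS² − 105.3 V_DS + 5.06 = 0, giving V_DS = 0.0521 V (the root below V_ov).
I_D = (5.06 − 0.0521) / 43.9 = 0.114 mA.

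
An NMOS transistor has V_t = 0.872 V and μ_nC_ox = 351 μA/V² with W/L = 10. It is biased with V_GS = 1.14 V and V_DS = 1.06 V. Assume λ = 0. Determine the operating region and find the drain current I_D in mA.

k_n = μ_nC_ox · (W/L) = 3.51 mA/V².
V_ov = V_GS − V_t = 1.14 − 0.872 = 0.268 V.
Since V_DS = 1.06 V ≥ V_ov = 0.268 V, the device is in saturation.
I_D = ½ k_n V_ov² = 0.5 × 3.51 × 0.268² = 0.126 mA.

Saturation; I_D = 0.126 mA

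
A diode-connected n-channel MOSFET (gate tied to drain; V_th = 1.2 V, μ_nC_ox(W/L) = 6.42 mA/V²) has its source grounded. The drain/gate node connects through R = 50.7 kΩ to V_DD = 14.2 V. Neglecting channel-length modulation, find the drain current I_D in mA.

I_D = 0.251 mA

With gate tied to drain, V_GS = V_DS ≥ V_GS − V_th, so the device is in saturation.
KCL at the drain: ½ k_n (V_GS − V_th)² = (V_DD − V_GS)/R.
Let x = V_GS − 1.2. Then 163 x² + x − 13 = 0, giving x = 0.28 V (positive root), so V_GS = 1.48 V.
I_D = (V_DD − V_GS)/R = (14.2 − 1.48) / 50.7 = 0.251 mA.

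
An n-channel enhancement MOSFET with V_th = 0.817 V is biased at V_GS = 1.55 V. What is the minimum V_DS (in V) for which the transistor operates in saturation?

V_DS,sat = 0.733 V

The boundary between triode and saturation is V_DS = V_GS − V_th = V_ov.
V_ov = 1.55 − 0.817 = 0.733 V.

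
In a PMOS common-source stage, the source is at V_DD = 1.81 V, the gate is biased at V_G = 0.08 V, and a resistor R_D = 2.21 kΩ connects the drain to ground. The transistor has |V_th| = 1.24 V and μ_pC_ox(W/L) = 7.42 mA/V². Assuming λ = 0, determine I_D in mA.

V_SG = V_DD − V_G = 1.81 − 0.08 = 1.73 V, so V_ov = 1.73 − 1.24 = 0.49 V.
Assume saturation: I_D = ½ k_p V_ov² = 0.5 × 7.42 × 0.49² = 0.891 mA, giving V_SD = V_DD − I_D R_D = 1.81 − 0.891 × 2.21 = -0.159 V.
But -0.159 V < V_ov = 0.49 V, so the device is actually in triode.
In triode I_D = k_p[V_ov V_SD − ½ V_SD²] and I_D = (V_DD − V_SD)/R_D. Equating: 8.2 V_SD² − 9.035 V_SD + 1.81 = 0, giving V_SD = 0.263 V (the root below V_ov).
I_D = (1.81 − 0.263) / 2.21 = 0.7 mA.

I_D = 0.700 mA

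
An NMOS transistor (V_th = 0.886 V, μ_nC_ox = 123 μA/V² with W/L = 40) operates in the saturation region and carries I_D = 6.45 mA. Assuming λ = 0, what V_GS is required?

V_GS = 2.51 V

k_n = μ_nC_ox · (W/L) = 4.92 mA/V².
In saturation I_D = ½ k_n (V_GS − V_th)², so V_GS − V_th = √(2 I_D / k_n) = √(2 × 6.45 / 4.92) = 1.62 V.
V_GS = 0.886 + 1.62 = 2.51 V.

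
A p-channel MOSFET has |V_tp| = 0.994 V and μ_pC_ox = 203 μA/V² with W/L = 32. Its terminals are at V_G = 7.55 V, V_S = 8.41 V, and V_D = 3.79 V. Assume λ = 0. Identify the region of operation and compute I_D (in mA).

Cutoff; I_D = 0 mA

V_SG = V_S − V_G = 8.41 − 7.55 = 0.86 V; V_SD = V_S − V_D = 8.41 − 3.79 = 4.62 V.
V_SG = 0.86 V < |V_tp| = 0.994 V, so the transistor is in cutoff.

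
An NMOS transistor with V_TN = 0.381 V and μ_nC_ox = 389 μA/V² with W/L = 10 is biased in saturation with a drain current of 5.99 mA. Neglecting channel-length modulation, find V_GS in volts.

k_n = μ_nC_ox · (W/L) = 3.89 mA/V².
In saturation I_D = ½ k_n (V_GS − V_TN)², so V_GS − V_TN = √(2 I_D / k_n) = √(2 × 5.99 / 3.89) = 1.75 V.
V_GS = 0.381 + 1.75 = 2.14 V.

V_GS = 2.14 V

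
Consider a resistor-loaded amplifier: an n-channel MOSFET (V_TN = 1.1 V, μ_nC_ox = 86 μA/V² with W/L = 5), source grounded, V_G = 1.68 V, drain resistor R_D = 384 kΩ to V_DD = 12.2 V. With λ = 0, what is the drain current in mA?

I_D = 0.0314 mA

V_GS = V_G = 1.68 V, so V_ov = 1.68 − 1.1 = 0.58 V.
k_n = μ_nC_ox · (W/L) = 0.43 mA/V².
Assume saturation: I_D = ½ k_n V_ov² = 0.5 × 0.43 × 0.58² = 0.0723 mA, giving V_DS = V_DD − I_D R_D = 12.2 − 0.0723 × 384 = -15.6 V.
But -15.6 V < V_ov = 0.58 V, so the device is actually in triode.
In triode I_D = k_n[V_ov V_DS − ½ V_DS²] and I_D = (V_DD − V_DS)/R_D. Equating: 82.6 V_DS² − 96.77 V_DS + 12.2 = 0, giving V_DS = 0.144 V (the root below V_ov).
I_D = (12.2 − 0.144) / 384 = 0.0314 mA.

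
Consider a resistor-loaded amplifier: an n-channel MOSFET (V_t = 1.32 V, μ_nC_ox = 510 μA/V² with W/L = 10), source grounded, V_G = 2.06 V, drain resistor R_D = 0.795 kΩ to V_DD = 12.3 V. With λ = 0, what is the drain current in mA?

V_GS = V_G = 2.06 V, so V_ov = 2.06 − 1.32 = 0.74 V.
k_n = μ_nC_ox · (W/L) = 5.1 mA/V².
Assume saturation: I_D = ½ k_n V_ov² = 0.5 × 5.1 × 0.74² = 1.4 mA, giving V_DS = V_DD − I_D R_D = 12.3 − 1.4 × 0.795 = 11.2 V.
V_DS = 11.2 V ≥ V_ov = 0.74 V, confirming saturation.

I_D = 1.40 mA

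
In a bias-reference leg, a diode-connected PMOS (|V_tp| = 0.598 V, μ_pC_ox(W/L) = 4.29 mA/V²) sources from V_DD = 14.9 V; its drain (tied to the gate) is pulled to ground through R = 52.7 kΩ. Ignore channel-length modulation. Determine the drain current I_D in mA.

With gate tied to drain, V_SG = V_SD ≥ V_SG − |V_tp|, so the device is in saturation.
KCL at the drain: ½ k_p (V_SG − |V_tp|)² = (V_DD − V_SG)/R.
Let x = V_SG − 0.598. Then 113 x² + x − 14.3 = 0, giving x = 0.351 V (positive root), so V_SG = 0.949 V.
I_D = (V_DD − V_SG)/R = (14.9 − 0.949) / 52.7 = 0.265 mA.

I_D = 0.265 mA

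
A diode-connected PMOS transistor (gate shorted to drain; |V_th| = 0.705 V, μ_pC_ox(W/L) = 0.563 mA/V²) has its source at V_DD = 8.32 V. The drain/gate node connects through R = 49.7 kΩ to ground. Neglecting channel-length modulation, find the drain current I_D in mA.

I_D = 0.139 mA

With gate tied to drain, V_SG = V_SD ≥ V_SG − |V_th|, so the device is in saturation.
KCL at the drain: ½ k_p (V_SG − |V_th|)² = (V_DD − V_SG)/R.
Let x = V_SG − 0.705. Then 14 x² + x − 7.615 = 0, giving x = 0.703 V (positive root), so V_SG = 1.41 V.
I_D = (V_DD − V_SG)/R = (8.32 − 1.41) / 49.7 = 0.139 mA.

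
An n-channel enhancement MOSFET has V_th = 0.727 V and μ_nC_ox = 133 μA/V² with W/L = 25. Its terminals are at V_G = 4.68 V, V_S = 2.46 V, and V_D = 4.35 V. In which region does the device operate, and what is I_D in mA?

V_GS = V_G − V_S = 4.68 − 2.46 = 2.22 V; V_DS = V_D − V_S = 4.35 − 2.46 = 1.89 V.
k_n = μ_nC_ox · (W/L) = 3.325 mA/V².
V_ov = V_GS − V_th = 2.22 − 0.727 = 1.49 V.
Since V_DS = 1.89 V ≥ V_ov = 1.49 V, the device is in saturation.
I_D = ½ k_n V_ov² = 0.5 × 3.325 × 1.49² = 3.71 mA.

Saturation; I_D = 3.71 mA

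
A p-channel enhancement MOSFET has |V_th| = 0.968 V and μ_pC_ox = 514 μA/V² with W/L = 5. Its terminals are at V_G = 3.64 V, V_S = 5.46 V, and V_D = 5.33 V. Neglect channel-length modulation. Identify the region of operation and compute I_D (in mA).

Triode; I_D = 0.263 mA

V_SG = V_S − V_G = 5.46 − 3.64 = 1.82 V; V_SD = V_S − V_D = 5.46 − 5.33 = 0.13 V.
k_p = μ_pC_ox · (W/L) = 2.57 mA/V².
V_ov = V_SG − |V_th| = 1.82 − 0.968 = 0.852 V.
Since V_SD = 0.13 V < V_ov = 0.852 V, the device is in the triode region.
I_D = k_p [V_ov · V_SD − ½ V_SD²] = 2.57 × [0.852 × 0.13 − 0.5 × 0.13²] = 0.263 mA.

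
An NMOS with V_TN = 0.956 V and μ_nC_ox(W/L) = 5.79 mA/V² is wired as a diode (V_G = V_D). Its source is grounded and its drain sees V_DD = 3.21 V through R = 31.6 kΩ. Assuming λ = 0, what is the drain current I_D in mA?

With gate tied to drain, V_GS = V_DS ≥ V_GS − V_TN, so the device is in saturation.
KCL at the drain: ½ k_n (V_GS − V_TN)² = (V_DD − V_GS)/R.
Let x = V_GS − 0.956. Then 91.5 x² + x − 2.254 = 0, giving x = 0.152 V (positive root), so V_GS = 1.11 V.
I_D = (V_DD − V_GS)/R = (3.21 − 1.11) / 31.6 = 0.0665 mA.

I_D = 0.0665 mA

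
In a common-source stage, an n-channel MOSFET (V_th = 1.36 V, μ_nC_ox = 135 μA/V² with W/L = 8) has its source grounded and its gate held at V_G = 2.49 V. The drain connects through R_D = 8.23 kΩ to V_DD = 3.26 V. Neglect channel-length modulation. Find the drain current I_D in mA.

V_GS = V_G = 2.49 V, so V_ov = 2.49 − 1.36 = 1.13 V.
k_n = μ_nC_ox · (W/L) = 1.08 mA/V².
Assume saturation: I_D = ½ k_n V_ov² = 0.5 × 1.08 × 1.13² = 0.69 mA, giving V_DS = V_DD − I_D R_D = 3.26 − 0.69 × 8.23 = -2.41 V.
But -2.41 V < V_ov = 1.13 V, so the device is actually in triode.
In triode I_D = k_n[V_ov V_DS − ½ V_DS²] and I_D = (V_DD − V_DS)/R_D. Equating: 4.44 V_DS² − 11.04 V_DS + 3.26 = 0, giving V_DS = 0.342 V (the root below V_ov).
I_D = (3.26 − 0.342) / 8.23 = 0.355 mA.

I_D = 0.355 mA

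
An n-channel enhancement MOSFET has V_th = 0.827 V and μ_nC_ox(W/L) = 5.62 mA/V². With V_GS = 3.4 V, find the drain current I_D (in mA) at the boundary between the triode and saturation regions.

At the boundary V_DS = V_ov = V_GS − V_th = 3.4 − 0.827 = 2.57 V.
I_D = ½ k_n V_ov² = 0.5 × 5.62 × 2.57² = 18.6 mA.

I_D = 18.6 mA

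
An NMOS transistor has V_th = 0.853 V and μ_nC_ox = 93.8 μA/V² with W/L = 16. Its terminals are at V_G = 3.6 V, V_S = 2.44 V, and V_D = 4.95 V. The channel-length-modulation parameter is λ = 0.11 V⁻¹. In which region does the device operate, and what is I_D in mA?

V_GS = V_G − V_S = 3.6 − 2.44 = 1.16 V; V_DS = V_D − V_S = 4.95 − 2.44 = 2.51 V.
k_n = μ_nC_ox · (W/L) = 1.501 mA/V².
V_ov = V_GS − V_th = 1.16 − 0.853 = 0.307 V.
Since V_DS = 2.51 V ≥ V_ov = 0.307 V, the device is in saturation.
I_D = ½ k_n V_ov² (1 + λ V_DS) = 0.5 × 1.501 × 0.307² × (1 + 0.11 × 2.51) = 0.0903 mA.

Saturation; I_D = 0.0903 mA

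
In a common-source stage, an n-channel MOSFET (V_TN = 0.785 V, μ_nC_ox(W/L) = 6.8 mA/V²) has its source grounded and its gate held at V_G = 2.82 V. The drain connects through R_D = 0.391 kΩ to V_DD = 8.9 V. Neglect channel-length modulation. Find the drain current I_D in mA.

V_GS = V_G = 2.82 V, so V_ov = 2.82 − 0.785 = 2.03 V.
Assume saturation: I_D = ½ k_n V_ov² = 0.5 × 6.8 × 2.03² = 14.1 mA, giving V_DS = V_DD − I_D R_D = 8.9 − 14.1 × 0.391 = 3.39 V.
V_DS = 3.39 V ≥ V_ov = 2.03 V, confirming saturation.

I_D = 14.1 mA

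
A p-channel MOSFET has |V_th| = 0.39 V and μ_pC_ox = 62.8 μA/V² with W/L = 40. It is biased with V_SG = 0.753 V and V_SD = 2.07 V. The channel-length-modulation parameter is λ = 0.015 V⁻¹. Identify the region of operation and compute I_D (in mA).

k_p = μ_pC_ox · (W/L) = 2.512 mA/V².
V_ov = V_SG − |V_th| = 0.753 − 0.39 = 0.363 V.
Since V_SD = 2.07 V ≥ V_ov = 0.363 V, the device is in saturation.
I_D = ½ k_p V_ov² (1 + λ V_SD) = 0.5 × 2.512 × 0.363² × (1 + 0.015 × 2.07) = 0.171 mA.

Saturation; I_D = 0.171 mA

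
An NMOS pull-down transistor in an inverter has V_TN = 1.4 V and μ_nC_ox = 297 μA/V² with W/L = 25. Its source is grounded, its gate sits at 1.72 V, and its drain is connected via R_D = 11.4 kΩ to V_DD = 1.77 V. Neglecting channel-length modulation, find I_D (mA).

V_GS = V_G = 1.72 V, so V_ov = 1.72 − 1.4 = 0.32 V.
k_n = μ_nC_ox · (W/L) = 7.425 mA/V².
Assume saturation: I_D = ½ k_n V_ov² = 0.5 × 7.425 × 0.32² = 0.38 mA, giving V_DS = V_DD − I_D R_D = 1.77 − 0.38 × 11.4 = -2.56 V.
But -2.56 V < V_ov = 0.32 V, so the device is actually in triode.
In triode I_D = k_n[V_ov V_DS − ½ V_DS²] and I_D = (V_DD − V_DS)/R_D. Equating: 42.3 V_DS² − 28.09 V_DS + 1.77 = 0, giving V_DS = 0.0705 V (the root below V_ov).
I_D = (1.77 − 0.0705) / 11.4 = 0.149 mA.

I_D = 0.149 mA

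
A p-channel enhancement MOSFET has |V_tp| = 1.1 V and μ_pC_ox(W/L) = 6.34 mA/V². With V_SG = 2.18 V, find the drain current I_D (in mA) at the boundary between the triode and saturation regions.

I_D = 3.70 mA

At the boundary V_SD = V_ov = V_SG − |V_tp| = 2.18 − 1.1 = 1.08 V.
I_D = ½ k_p V_ov² = 0.5 × 6.34 × 1.08² = 3.7 mA.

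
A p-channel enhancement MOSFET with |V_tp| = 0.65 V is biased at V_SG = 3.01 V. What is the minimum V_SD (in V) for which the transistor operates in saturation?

V_SD,sat = 2.36 V

The boundary between triode and saturation is V_SD = V_SG − |V_tp| = V_ov.
V_ov = 3.01 − 0.65 = 2.36 V.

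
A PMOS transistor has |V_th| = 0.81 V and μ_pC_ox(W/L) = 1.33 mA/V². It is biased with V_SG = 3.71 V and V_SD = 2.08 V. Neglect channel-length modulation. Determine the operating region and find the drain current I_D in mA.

V_ov = V_SG − |V_th| = 3.71 − 0.81 = 2.9 V.
Since V_SD = 2.08 V < V_ov = 2.9 V, the device is in the triode region.
I_D = k_p [V_ov · V_SD − ½ V_SD²] = 1.33 × [2.9 × 2.08 − 0.5 × 2.08²] = 5.15 mA.

Triode; I_D = 5.15 mA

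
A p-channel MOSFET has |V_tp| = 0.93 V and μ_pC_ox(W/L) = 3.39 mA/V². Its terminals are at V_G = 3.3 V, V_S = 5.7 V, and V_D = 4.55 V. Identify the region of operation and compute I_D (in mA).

Triode; I_D = 3.49 mA

V_SG = V_S − V_G = 5.7 − 3.3 = 2.4 V; V_SD = V_S − V_D = 5.7 − 4.55 = 1.15 V.
V_ov = V_SG − |V_tp| = 2.4 − 0.93 = 1.47 V.
Since V_SD = 1.15 V < V_ov = 1.47 V, the device is in the triode region.
I_D = k_p [V_ov · V_SD − ½ V_SD²] = 3.39 × [1.47 × 1.15 − 0.5 × 1.15²] = 3.49 mA.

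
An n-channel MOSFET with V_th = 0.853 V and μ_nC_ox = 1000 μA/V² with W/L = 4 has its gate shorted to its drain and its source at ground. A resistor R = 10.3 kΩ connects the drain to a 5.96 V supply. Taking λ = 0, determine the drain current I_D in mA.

I_D = 0.450 mA

With gate tied to drain, V_GS = V_DS ≥ V_GS − V_th, so the device is in saturation.
k_n = μ_nC_ox · (W/L) = 4 mA/V².
KCL at the drain: ½ k_n (V_GS − V_th)² = (V_DD − V_GS)/R.
Let x = V_GS − 0.853. Then 20.6 x² + x − 5.107 = 0, giving x = 0.474 V (positive root), so V_GS = 1.33 V.
I_D = (V_DD − V_GS)/R = (5.96 − 1.33) / 10.3 = 0.45 mA.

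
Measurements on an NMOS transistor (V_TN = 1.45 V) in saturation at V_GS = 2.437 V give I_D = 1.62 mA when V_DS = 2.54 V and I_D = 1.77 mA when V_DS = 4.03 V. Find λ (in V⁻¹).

λ = 0.0738 V⁻¹

With V_GS fixed, I_D ∝ (1 + λ V_DS) in saturation, so I_D2/I_D1 = (1 + λ V_DS2)/(1 + λ V_DS1).
1.77/1.62 = 1.093 = (1 + 4.03 λ)/(1 + 2.54 λ).
Solving: λ (I_D1 V_DS2 − I_D2 V_DS1) = I_D2 − I_D1, so λ = (1.77 − 1.62) / (1.62 × 4.03 − 1.77 × 2.54) = 0.15 / 2.03 = 0.0738 V⁻¹.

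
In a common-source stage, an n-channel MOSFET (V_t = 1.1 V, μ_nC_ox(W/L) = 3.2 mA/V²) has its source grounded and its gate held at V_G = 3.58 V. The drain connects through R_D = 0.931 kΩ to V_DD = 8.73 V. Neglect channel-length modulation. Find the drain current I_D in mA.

V_GS = V_G = 3.58 V, so V_ov = 3.58 − 1.1 = 2.48 V.
Assume saturation: I_D = ½ k_n V_ov² = 0.5 × 3.2 × 2.48² = 9.84 mA, giving V_DS = V_DD − I_D R_D = 8.73 − 9.84 × 0.931 = -0.432 V.
But -0.432 V < V_ov = 2.48 V, so the device is actually in triode.
In triode I_D = k_n[V_ov V_DS − ½ V_DS²] and I_D = (V_DD − V_DS)/R_D. Equating: 1.49 V_DS² − 8.388 V_DS + 8.73 = 0, giving V_DS = 1.38 V (the root below V_ov).
I_D = (8.73 − 1.38) / 0.931 = 7.9 mA.

I_D = 7.90 mA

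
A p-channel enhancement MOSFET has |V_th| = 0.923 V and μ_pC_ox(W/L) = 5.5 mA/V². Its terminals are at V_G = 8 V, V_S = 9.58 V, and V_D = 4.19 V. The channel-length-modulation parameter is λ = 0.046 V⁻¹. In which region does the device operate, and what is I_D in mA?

V_SG = V_S − V_G = 9.58 − 8 = 1.58 V; V_SD = V_S − V_D = 9.58 − 4.19 = 5.39 V.
V_ov = V_SG − |V_th| = 1.58 − 0.923 = 0.657 V.
Since V_SD = 5.39 V ≥ V_ov = 0.657 V, the device is in saturation.
I_D = ½ k_p V_ov² (1 + λ V_SD) = 0.5 × 5.5 × 0.657² × (1 + 0.046 × 5.39) = 1.48 mA.

Saturation; I_D = 1.48 mA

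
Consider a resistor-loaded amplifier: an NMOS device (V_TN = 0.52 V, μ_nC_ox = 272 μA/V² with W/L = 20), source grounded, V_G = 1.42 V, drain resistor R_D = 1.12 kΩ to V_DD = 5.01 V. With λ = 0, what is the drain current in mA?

I_D = 2.20 mA

V_GS = V_G = 1.42 V, so V_ov = 1.42 − 0.52 = 0.9 V.
k_n = μ_nC_ox · (W/L) = 5.44 mA/V².
Assume saturation: I_D = ½ k_n V_ov² = 0.5 × 5.44 × 0.9² = 2.2 mA, giving V_DS = V_DD − I_D R_D = 5.01 − 2.2 × 1.12 = 2.54 V.
V_DS = 2.54 V ≥ V_ov = 0.9 V, confirming saturation.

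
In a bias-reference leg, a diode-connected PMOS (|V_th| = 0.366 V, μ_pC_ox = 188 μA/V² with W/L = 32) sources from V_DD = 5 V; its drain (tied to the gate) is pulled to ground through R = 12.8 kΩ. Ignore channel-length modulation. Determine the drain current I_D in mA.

I_D = 0.336 mA

With gate tied to drain, V_SG = V_SD ≥ V_SG − |V_th|, so the device is in saturation.
k_p = μ_pC_ox · (W/L) = 6.016 mA/V².
KCL at the drain: ½ k_p (V_SG − |V_th|)² = (V_DD − V_SG)/R.
Let x = V_SG − 0.366. Then 38.5 x² + x − 4.634 = 0, giving x = 0.334 V (positive root), so V_SG = 0.7 V.
I_D = (V_DD − V_SG)/R = (5 − 0.7) / 12.8 = 0.336 mA.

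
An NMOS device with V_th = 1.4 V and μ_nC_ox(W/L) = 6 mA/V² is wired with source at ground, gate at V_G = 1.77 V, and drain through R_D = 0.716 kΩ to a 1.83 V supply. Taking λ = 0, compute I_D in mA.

I_D = 0.411 mA

V_GS = V_G = 1.77 V, so V_ov = 1.77 − 1.4 = 0.37 V.
Assume saturation: I_D = ½ k_n V_ov² = 0.5 × 6 × 0.37² = 0.411 mA, giving V_DS = V_DD − I_D R_D = 1.83 − 0.411 × 0.716 = 1.54 V.
V_DS = 1.54 V ≥ V_ov = 0.37 V, confirming saturation.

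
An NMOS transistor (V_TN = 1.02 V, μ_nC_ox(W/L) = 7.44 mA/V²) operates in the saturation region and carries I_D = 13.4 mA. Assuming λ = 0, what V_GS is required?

In saturation I_D = ½ k_n (V_GS − V_TN)², so V_GS − V_TN = √(2 I_D / k_n) = √(2 × 13.4 / 7.44) = 1.9 V.
V_GS = 1.02 + 1.9 = 2.92 V.

V_GS = 2.92 V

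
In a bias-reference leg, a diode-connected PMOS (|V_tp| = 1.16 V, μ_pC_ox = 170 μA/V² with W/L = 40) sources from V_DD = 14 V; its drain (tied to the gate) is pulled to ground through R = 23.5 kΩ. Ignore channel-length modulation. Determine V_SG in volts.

V_SG = 1.55 V

With gate tied to drain, V_SG = V_SD ≥ V_SG − |V_tp|, so the device is in saturation.
k_p = μ_pC_ox · (W/L) = 6.8 mA/V².
KCL at the drain: ½ k_p (V_SG − |V_tp|)² = (V_DD − V_SG)/R.
Let x = V_SG − 1.16. Then 79.9 x² + x − 12.84 = 0, giving x = 0.395 V (positive root), so V_SG = 1.55 V.
I_D = (V_DD − V_SG)/R = (14 − 1.55) / 23.5 = 0.53 mA.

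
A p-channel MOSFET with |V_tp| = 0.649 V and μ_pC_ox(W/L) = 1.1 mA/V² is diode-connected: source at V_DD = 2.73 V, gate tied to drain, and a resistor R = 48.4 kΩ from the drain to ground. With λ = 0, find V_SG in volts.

V_SG = 0.910 V

With gate tied to drain, V_SG = V_SD ≥ V_SG − |V_tp|, so the device is in saturation.
KCL at the drain: ½ k_p (V_SG − |V_tp|)² = (V_DD − V_SG)/R.
Let x = V_SG − 0.649. Then 26.6 x² + x − 2.081 = 0, giving x = 0.261 V (positive root), so V_SG = 0.91 V.
I_D = (V_DD − V_SG)/R = (2.73 − 0.91) / 48.4 = 0.0376 mA.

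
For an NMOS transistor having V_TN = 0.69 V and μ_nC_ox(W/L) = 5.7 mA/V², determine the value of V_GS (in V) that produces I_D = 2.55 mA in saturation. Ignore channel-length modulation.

V_GS = 1.64 V

In saturation I_D = ½ k_n (V_GS − V_TN)², so V_GS − V_TN = √(2 I_D / k_n) = √(2 × 2.55 / 5.7) = 0.946 V.
V_GS = 0.69 + 0.946 = 1.64 V.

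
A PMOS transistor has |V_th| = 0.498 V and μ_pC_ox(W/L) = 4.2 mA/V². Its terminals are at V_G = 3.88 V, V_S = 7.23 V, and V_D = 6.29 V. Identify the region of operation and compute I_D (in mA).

Triode; I_D = 9.40 mA

V_SG = V_S − V_G = 7.23 − 3.88 = 3.35 V; V_SD = V_S − V_D = 7.23 − 6.29 = 0.94 V.
V_ov = V_SG − |V_th| = 3.35 − 0.498 = 2.85 V.
Since V_SD = 0.94 V < V_ov = 2.85 V, the device is in the triode region.
I_D = k_p [V_ov · V_SD − ½ V_SD²] = 4.2 × [2.85 × 0.94 − 0.5 × 0.94²] = 9.4 mA.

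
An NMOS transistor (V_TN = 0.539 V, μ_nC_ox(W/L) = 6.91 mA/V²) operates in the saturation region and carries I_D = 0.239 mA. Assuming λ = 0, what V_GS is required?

In saturation I_D = ½ k_n (V_GS − V_TN)², so V_GS − V_TN = √(2 I_D / k_n) = √(2 × 0.239 / 6.91) = 0.263 V.
V_GS = 0.539 + 0.263 = 0.802 V.

V_GS = 0.802 V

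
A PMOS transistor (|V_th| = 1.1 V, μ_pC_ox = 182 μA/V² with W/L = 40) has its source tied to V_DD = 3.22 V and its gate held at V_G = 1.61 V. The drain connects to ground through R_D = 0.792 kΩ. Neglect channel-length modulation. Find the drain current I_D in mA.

I_D = 0.947 mA

V_SG = V_DD − V_G = 3.22 − 1.61 = 1.61 V, so V_ov = 1.61 − 1.1 = 0.51 V.
k_p = μ_pC_ox · (W/L) = 7.28 mA/V².
Assume saturation: I_D = ½ k_p V_ov² = 0.5 × 7.28 × 0.51² = 0.947 mA, giving V_SD = V_DD − I_D R_D = 3.22 − 0.947 × 0.792 = 2.47 V.
V_SD = 2.47 V ≥ V_ov = 0.51 V, confirming saturation.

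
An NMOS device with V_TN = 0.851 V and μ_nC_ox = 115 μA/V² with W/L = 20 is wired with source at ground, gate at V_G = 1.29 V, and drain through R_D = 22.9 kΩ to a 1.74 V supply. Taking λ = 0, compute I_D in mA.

V_GS = V_G = 1.29 V, so V_ov = 1.29 − 0.851 = 0.439 V.
k_n = μ_nC_ox · (W/L) = 2.3 mA/V².
Assume saturation: I_D = ½ k_n V_ov² = 0.5 × 2.3 × 0.439² = 0.222 mA, giving V_DS = V_DD − I_D R_D = 1.74 − 0.222 × 22.9 = -3.34 V.
But -3.34 V < V_ov = 0.439 V, so the device is actually in triode.
In triode I_D = k_n[V_ov V_DS − ½ V_DS²] and I_D = (V_DD − V_DS)/R_D. Equating: 26.3 V_DS² − 24.12 V_DS + 1.74 = 0, giving V_DS = 0.0789 V (the root below V_ov).
I_D = (1.74 − 0.0789) / 22.9 = 0.0725 mA.

I_D = 0.0725 mA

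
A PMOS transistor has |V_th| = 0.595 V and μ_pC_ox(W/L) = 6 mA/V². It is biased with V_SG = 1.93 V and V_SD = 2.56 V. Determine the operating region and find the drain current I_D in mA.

Saturation; I_D = 5.35 mA

V_ov = V_SG − |V_th| = 1.93 − 0.595 = 1.33 V.
Since V_SD = 2.56 V ≥ V_ov = 1.33 V, the device is in saturation.
I_D = ½ k_p V_ov² = 0.5 × 6 × 1.33² = 5.35 mA.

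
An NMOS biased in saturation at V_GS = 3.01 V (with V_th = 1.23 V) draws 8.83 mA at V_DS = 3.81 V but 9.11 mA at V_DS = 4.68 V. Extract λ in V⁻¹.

With V_GS fixed, I_D ∝ (1 + λ V_DS) in saturation, so I_D2/I_D1 = (1 + λ V_DS2)/(1 + λ V_DS1).
9.11/8.83 = 1.032 = (1 + 4.68 λ)/(1 + 3.81 λ).
Solving: λ (I_D1 V_DS2 − I_D2 V_DS1) = I_D2 − I_D1, so λ = (9.11 − 8.83) / (8.83 × 4.68 − 9.11 × 3.81) = 0.28 / 6.62 = 0.0423 V⁻¹.

λ = 0.0423 V⁻¹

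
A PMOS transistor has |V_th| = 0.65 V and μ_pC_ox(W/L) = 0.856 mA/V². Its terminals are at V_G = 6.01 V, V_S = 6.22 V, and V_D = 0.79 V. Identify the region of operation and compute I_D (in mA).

V_SG = V_S − V_G = 6.22 − 6.01 = 0.21 V; V_SD = V_S − V_D = 6.22 − 0.79 = 5.43 V.
V_SG = 0.21 V < |V_th| = 0.65 V, so the transistor is in cutoff.

Cutoff; I_D = 0 mA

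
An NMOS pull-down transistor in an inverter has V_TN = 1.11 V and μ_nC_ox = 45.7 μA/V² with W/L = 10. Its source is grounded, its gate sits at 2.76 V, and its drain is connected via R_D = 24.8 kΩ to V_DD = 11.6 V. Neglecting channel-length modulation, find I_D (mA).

I_D = 0.437 mA

V_GS = V_G = 2.76 V, so V_ov = 2.76 − 1.11 = 1.65 V.
k_n = μ_nC_ox · (W/L) = 0.457 mA/V².
Assume saturation: I_D = ½ k_n V_ov² = 0.5 × 0.457 × 1.65² = 0.622 mA, giving V_DS = V_DD − I_D R_D = 11.6 − 0.622 × 24.8 = -3.83 V.
But -3.83 V < V_ov = 1.65 V, so the device is actually in triode.
In triode I_D = k_n[V_ov V_DS − ½ V_DS²] and I_D = (V_DD − V_DS)/R_D. Equating: 5.67 V_DS² − 19.7 V_DS + 11.6 = 0, giving V_DS = 0.751 V (the root below V_ov).
I_D = (11.6 − 0.751) / 24.8 = 0.437 mA.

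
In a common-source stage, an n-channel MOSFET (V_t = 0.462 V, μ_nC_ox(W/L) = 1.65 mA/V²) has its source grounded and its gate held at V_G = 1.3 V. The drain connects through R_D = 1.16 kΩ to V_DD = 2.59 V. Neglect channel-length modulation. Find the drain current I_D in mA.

I_D = 0.579 mA

V_GS = V_G = 1.3 V, so V_ov = 1.3 − 0.462 = 0.838 V.
Assume saturation: I_D = ½ k_n V_ov² = 0.5 × 1.65 × 0.838² = 0.579 mA, giving V_DS = V_DD − I_D R_D = 2.59 − 0.579 × 1.16 = 1.92 V.
V_DS = 1.92 V ≥ V_ov = 0.838 V, confirming saturation.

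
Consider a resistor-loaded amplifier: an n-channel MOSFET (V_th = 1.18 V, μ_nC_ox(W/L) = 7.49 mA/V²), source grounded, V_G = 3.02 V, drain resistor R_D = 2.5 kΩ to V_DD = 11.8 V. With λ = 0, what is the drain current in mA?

V_GS = V_G = 3.02 V, so V_ov = 3.02 − 1.18 = 1.84 V.
Assume saturation: I_D = ½ k_n V_ov² = 0.5 × 7.49 × 1.84² = 12.7 mA, giving V_DS = V_DD − I_D R_D = 11.8 − 12.7 × 2.5 = -19.9 V.
But -19.9 V < V_ov = 1.84 V, so the device is actually in triode.
In triode I_D = k_n[V_ov V_DS − ½ V_DS²] and I_D = (V_DD − V_DS)/R_D. Equating: 9.36 V_DS² − 35.45 V_DS + 11.8 = 0, giving V_DS = 0.369 V (the root below V_ov).
I_D = (11.8 − 0.369) / 2.5 = 4.57 mA.

I_D = 4.57 mA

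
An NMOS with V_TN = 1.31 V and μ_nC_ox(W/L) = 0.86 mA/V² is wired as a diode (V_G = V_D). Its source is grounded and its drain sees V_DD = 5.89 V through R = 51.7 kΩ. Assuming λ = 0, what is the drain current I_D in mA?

I_D = 0.0802 mA

With gate tied to drain, V_GS = V_DS ≥ V_GS − V_TN, so the device is in saturation.
KCL at the drain: ½ k_n (V_GS − V_TN)² = (V_DD − V_GS)/R.
Let x = V_GS − 1.31. Then 22.2 x² + x − 4.58 = 0, giving x = 0.432 V (positive root), so V_GS = 1.74 V.
I_D = (V_DD − V_GS)/R = (5.89 − 1.74) / 51.7 = 0.0802 mA.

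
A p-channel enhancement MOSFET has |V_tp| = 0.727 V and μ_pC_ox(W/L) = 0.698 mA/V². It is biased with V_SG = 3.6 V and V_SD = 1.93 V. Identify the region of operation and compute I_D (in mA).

Triode; I_D = 2.57 mA

V_ov = V_SG − |V_tp| = 3.6 − 0.727 = 2.87 V.
Since V_SD = 1.93 V < V_ov = 2.87 V, the device is in the triode region.
I_D = k_p [V_ov · V_SD − ½ V_SD²] = 0.698 × [2.87 × 1.93 − 0.5 × 1.93²] = 2.57 mA.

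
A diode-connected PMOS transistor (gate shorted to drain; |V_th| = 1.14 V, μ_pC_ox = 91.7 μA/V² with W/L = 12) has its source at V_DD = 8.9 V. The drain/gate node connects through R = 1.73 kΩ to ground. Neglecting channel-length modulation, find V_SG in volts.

With gate tied to drain, V_SG = V_SD ≥ V_SG − |V_th|, so the device is in saturation.
k_p = μ_pC_ox · (W/L) = 1.1 mA/V².
KCL at the drain: ½ k_p (V_SG − |V_th|)² = (V_DD − V_SG)/R.
Let x = V_SG − 1.14. Then 0.952 x² + x − 7.76 = 0, giving x = 2.38 V (positive root), so V_SG = 3.52 V.
I_D = (V_DD − V_SG)/R = (8.9 − 3.52) / 1.73 = 3.11 mA.

V_SG = 3.52 V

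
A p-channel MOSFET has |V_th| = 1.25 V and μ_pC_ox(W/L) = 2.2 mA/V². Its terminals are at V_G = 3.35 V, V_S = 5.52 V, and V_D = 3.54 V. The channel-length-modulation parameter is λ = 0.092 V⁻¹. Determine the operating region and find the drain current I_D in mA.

Saturation; I_D = 1.10 mA

V_SG = V_S − V_G = 5.52 − 3.35 = 2.17 V; V_SD = V_S − V_D = 5.52 − 3.54 = 1.98 V.
V_ov = V_SG − |V_th| = 2.17 − 1.25 = 0.92 V.
Since V_SD = 1.98 V ≥ V_ov = 0.92 V, the device is in saturation.
I_D = ½ k_p V_ov² (1 + λ V_SD) = 0.5 × 2.2 × 0.92² × (1 + 0.092 × 1.98) = 1.1 mA.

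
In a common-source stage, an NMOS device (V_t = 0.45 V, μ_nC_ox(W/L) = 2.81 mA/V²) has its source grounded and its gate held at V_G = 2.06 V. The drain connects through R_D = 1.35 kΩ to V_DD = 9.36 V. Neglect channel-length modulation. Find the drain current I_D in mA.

V_GS = V_G = 2.06 V, so V_ov = 2.06 − 0.45 = 1.61 V.
Assume saturation: I_D = ½ k_n V_ov² = 0.5 × 2.81 × 1.61² = 3.64 mA, giving V_DS = V_DD − I_D R_D = 9.36 − 3.64 × 1.35 = 4.44 V.
V_DS = 4.44 V ≥ V_ov = 1.61 V, confirming saturation.

I_D = 3.64 mA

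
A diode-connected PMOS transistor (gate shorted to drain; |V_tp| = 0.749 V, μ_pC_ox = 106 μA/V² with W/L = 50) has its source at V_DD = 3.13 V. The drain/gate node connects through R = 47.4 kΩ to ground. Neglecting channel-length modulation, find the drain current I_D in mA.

With gate tied to drain, V_SG = V_SD ≥ V_SG − |V_tp|, so the device is in saturation.
k_p = μ_pC_ox · (W/L) = 5.3 mA/V².
KCL at the drain: ½ k_p (V_SG − |V_tp|)² = (V_DD − V_SG)/R.
Let x = V_SG − 0.749. Then 126 x² + x − 2.381 = 0, giving x = 0.134 V (positive root), so V_SG = 0.883 V.
I_D = (V_DD − V_SG)/R = (3.13 − 0.883) / 47.4 = 0.0474 mA.

I_D = 0.0474 mA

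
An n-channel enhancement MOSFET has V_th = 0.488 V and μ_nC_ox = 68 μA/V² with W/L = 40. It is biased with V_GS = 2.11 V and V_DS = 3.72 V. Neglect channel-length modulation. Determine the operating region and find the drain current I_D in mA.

Saturation; I_D = 3.58 mA

k_n = μ_nC_ox · (W/L) = 2.72 mA/V².
V_ov = V_GS − V_th = 2.11 − 0.488 = 1.62 V.
Since V_DS = 3.72 V ≥ V_ov = 1.62 V, the device is in saturation.
I_D = ½ k_n V_ov² = 0.5 × 2.72 × 1.62² = 3.58 mA.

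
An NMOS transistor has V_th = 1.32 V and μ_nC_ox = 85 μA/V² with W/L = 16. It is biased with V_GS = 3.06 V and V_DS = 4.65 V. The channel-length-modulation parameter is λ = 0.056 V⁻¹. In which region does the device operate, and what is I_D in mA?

Saturation; I_D = 2.59 mA

k_n = μ_nC_ox · (W/L) = 1.36 mA/V².
V_ov = V_GS − V_th = 3.06 − 1.32 = 1.74 V.
Since V_DS = 4.65 V ≥ V_ov = 1.74 V, the device is in saturation.
I_D = ½ k_n V_ov² (1 + λ V_DS) = 0.5 × 1.36 × 1.74² × (1 + 0.056 × 4.65) = 2.59 mA.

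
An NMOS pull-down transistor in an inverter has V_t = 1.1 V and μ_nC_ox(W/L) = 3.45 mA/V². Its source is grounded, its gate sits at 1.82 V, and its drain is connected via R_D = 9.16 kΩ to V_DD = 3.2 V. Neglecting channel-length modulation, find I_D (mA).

I_D = 0.333 mA

V_GS = V_G = 1.82 V, so V_ov = 1.82 − 1.1 = 0.72 V.
Assume saturation: I_D = ½ k_n V_ov² = 0.5 × 3.45 × 0.72² = 0.894 mA, giving V_DS = V_DD − I_D R_D = 3.2 − 0.894 × 9.16 = -4.99 V.
But -4.99 V < V_ov = 0.72 V, so the device is actually in triode.
In triode I_D = k_n[V_ov V_DS − ½ V_DS²] and I_D = (V_DD − V_DS)/R_D. Equating: 15.8 V_DS² − 23.75 V_DS + 3.2 = 0, giving V_DS = 0.15 V (the root below V_ov).
I_D = (3.2 − 0.15) / 9.16 = 0.333 mA.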